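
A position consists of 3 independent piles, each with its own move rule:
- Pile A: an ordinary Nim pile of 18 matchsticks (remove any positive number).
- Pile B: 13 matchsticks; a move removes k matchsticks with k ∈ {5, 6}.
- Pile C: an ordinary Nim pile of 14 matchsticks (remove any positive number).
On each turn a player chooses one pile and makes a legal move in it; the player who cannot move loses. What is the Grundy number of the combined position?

28

Pile A is a plain Nim pile of size 18, so its Grundy value is 18.
Grundy values for pile B (subtraction set {5, 6}):
k:     0  1  2  3  4  5  6  7  8  9 10 11 12 13
g(k):  0  0  0  0  0  1  1  1  1  1  2  0  0  0
So g(13) = 0.
Pile C is a plain Nim pile of size 14, so its Grundy value is 14.
By the Sprague-Grundy theorem, the Grundy value of a sum of independent games is the XOR of the component values.
Combined value = 18 XOR 0 XOR 14 = 28.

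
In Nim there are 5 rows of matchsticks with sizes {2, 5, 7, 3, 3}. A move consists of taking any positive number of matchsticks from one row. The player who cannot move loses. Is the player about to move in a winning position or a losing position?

Losing position

Write each in binary and XOR column by column:
  010  (2)
  101  (5)
  111  (7)
  011  (3)
  011  (3)
  ---
  000  (0)
The nim-sum is 0, so this is a P-position: the player to move is in a losing position under optimal play.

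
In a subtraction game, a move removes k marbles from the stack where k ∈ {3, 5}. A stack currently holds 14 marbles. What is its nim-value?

Build the Grundy sequence with g(k) = mex{g(k−s) : s ∈ {3, 5}, s ≤ k}:
k:     0  1  2  3  4  5  6  7  8  9 10 11 12 13 14
g(k):  0  0  0  1  1  1  2  2  0  0  0  1  1  1  2
So g(14) = 2.

2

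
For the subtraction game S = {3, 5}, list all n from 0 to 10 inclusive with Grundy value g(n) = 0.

0, 1, 2, 8, 9, 10

Build the Grundy sequence with g(k) = mex{g(k−s) : s ∈ {3, 5}, s ≤ k}:
k:     0  1  2  3  4  5  6  7  8  9 10
g(k):  0  0  0  1  1  1  2  2  0  0  0
The P-positions (g = 0) in 0..10 are 0, 1, 2, 8, 9, 10.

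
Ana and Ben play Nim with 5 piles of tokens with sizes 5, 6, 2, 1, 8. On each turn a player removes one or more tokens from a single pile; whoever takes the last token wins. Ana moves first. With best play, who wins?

Bitwise XOR of the heap sizes:
  0101  (5)
  0110  (6)
  0010  (2)
  0001  (1)
  1000  (8)
  ----
  1000  (8)
The nim-sum is 8 ≠ 0, so this is an N-position: the player to move can win; Ana has a winning move.

Ana wins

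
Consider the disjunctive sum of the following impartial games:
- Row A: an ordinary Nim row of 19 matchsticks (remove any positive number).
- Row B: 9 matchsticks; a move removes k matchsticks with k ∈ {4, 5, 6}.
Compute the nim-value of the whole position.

17

Row A is a plain Nim row of size 19, so its Grundy value is 19.
Build the Grundy sequence for row B with g(k) = mex{g(k−s) : s ∈ {4, 5, 6}, s ≤ k}:
g(0) = mex{} = 0
g(1) = mex{} = 0
g(2) = mex{} = 0
g(3) = mex{} = 0
g(4) = mex{0} = 1
g(5) = mex{0} = 1
g(6) = mex{0} = 1
g(7) = mex{0} = 1
g(8) = mex{0,1} = 2
g(9) = mex{0,1} = 2
So g(9) = 2.
The value of a disjunctive sum is the nim-sum of the parts.
Combined value = 19 ⊕ 2 = 17.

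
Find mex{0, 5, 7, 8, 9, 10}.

1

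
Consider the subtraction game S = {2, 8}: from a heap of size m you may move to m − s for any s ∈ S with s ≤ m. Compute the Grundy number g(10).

0

Compute g(0), g(1), … for moves {2, 8}:
k:     0  1  2  3  4  5  6  7  8  9 10
g(k):  0  0  1  1  0  0  1  1  2  2  0
So g(10) = 0.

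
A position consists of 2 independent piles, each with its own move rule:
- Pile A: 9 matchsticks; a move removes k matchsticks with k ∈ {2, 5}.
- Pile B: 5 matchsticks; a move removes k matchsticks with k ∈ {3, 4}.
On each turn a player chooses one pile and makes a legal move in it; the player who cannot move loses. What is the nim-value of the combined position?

0

Grundy values for pile A (subtraction set {2, 5}):
k:     0  1  2  3  4  5  6  7  8  9
g(k):  0  0  1  1  0  2  1  0  0  1
So g(9) = 1.
Grundy values for pile B (subtraction set {3, 4}):
g(0) = mex{} = 0
g(1) = mex{} = 0
g(2) = mex{} = 0
g(3) = mex{0} = 1
g(4) = mex{0} = 1
g(5) = mex{0} = 1
So g(5) = 1.
By the Sprague-Grundy theorem, the Grundy value of a sum of independent games is the XOR of the component values.
Combined value = 1 ⊕ 1 = 0.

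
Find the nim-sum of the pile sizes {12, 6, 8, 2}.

Compute the nim-sum pairwise:
12 ^ 6 = 10
10 ^ 8 = 2
2 ^ 2 = 0

0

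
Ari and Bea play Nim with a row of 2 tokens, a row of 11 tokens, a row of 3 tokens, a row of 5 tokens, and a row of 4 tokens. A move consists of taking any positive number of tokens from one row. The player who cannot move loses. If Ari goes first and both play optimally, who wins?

Bitwise XOR of the heap sizes:
  0010  (2)
  1011  (11)
  0011  (3)
  0101  (5)
  0100  (4)
  ----
  1011  (11)
The nim-sum is 11 ≠ 0, so this is an N-position: the player to move can win; Ari has a winning move.

Ari wins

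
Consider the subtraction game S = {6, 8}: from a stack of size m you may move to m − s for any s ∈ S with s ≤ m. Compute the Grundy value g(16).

0

Grundy values for subtraction set {6, 8}:
k:     0  1  2  3  4  5  6  7  8  9 10 11 12 13 14 15 16
g(k):  0  0  0  0  0  0  1  1  1  1  1  1  2  2  0  0  0
So g(16) = 0.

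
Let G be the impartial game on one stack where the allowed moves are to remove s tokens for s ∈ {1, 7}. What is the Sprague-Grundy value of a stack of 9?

Compute g(0), g(1), … for moves {1, 7}:
k:     0  1  2  3  4  5  6  7  8  9
g(k):  0  1  0  1  0  1  0  1  0  1
So g(9) = 1.

1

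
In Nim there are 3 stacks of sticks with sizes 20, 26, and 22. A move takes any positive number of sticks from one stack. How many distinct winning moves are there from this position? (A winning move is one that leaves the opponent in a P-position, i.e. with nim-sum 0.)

Compute the nim-sum pairwise:
20 ^ 26 = 14
14 ^ 22 = 24
The overall nim-sum is X = 24. A stack of size p has a winning move iff p XOR X < p (reduce it to p XOR X).
  20: 20 XOR 24 = 12 < 20 — winning move (to 12).
  26: 26 XOR 24 = 2 < 26 — winning move (to 2).
  22: 22 XOR 24 = 14 < 22 — winning move (to 14).
That gives 3 winning moves.

3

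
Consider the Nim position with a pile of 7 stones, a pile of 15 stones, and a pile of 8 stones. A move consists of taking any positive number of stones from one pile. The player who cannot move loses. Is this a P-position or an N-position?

P-position

Nim-sum: 7 XOR 15 XOR 8 = 0.
The nim-sum is 0, so this is a P-position: the player to move is in a losing position under optimal play.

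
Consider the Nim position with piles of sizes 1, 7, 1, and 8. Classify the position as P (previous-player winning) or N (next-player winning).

Write each in binary and XOR column by column:
  0001  (1)
  0111  (7)
  0001  (1)
  1000  (8)
  ----
  1111  (15)
The nim-sum is 15 ≠ 0, so this is an N-position: the player to move can win.

N-position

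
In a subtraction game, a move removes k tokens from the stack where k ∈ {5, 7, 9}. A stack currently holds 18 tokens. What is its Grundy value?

0

Build the Grundy sequence with g(k) = mex{g(k−s) : s ∈ {5, 7, 9}, s ≤ k}:
k:     0  1  2  3  4  5  6  7  8  9 10 11 12 13 14 15 16 17 18
g(k):  0  0  0  0  0  1  1  1  1  1  2  2  2  2  0  0  0  0  0
So g(18) = 0.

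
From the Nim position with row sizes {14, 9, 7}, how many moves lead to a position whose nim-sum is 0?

Bitwise XOR of the heap sizes:
  1110  (14)
  1001  (9)
  0111  (7)
  ----
  0000  (0)
The nim-sum is already 0, so every move leaves a nonzero nim-sum — there are no winning moves.

0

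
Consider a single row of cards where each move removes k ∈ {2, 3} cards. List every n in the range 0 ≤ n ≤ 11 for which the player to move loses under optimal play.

Grundy values for subtraction set {2, 3}:
k:     0  1  2  3  4  5  6  7  8  9 10 11
g(k):  0  0  1  1  2  0  0  1  1  2  0  0
The P-positions (g = 0) in 0..11 are 0, 1, 5, 6, 10, 11.

0, 1, 5, 6, 10, 11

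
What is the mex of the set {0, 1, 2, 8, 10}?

The values 0, 1, 2 are all present; 3 is the first non-negative integer missing from the set.

3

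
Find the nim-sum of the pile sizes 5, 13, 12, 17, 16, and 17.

20

Compute the nim-sum pairwise:
5 ⊕ 13 = 8
8 ⊕ 12 = 4
4 ⊕ 17 = 21
21 ⊕ 16 = 5
5 ⊕ 17 = 20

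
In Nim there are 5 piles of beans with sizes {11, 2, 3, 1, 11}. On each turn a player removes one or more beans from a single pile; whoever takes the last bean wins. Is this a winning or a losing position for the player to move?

In binary:
  1011  (11)
  0010  (2)
  0011  (3)
  0001  (1)
  1011  (11)
  ----
  0000  (0)
The nim-sum is 0, so this is a P-position: the player to move is in a losing position under optimal play.

Losing position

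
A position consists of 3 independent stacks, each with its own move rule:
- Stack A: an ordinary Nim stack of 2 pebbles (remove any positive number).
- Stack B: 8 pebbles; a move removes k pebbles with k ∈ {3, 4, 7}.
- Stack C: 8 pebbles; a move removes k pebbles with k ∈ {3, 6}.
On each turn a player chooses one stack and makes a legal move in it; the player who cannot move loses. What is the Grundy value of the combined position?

2

Stack A is a plain Nim stack of size 2, so its Grundy value is 2.
Grundy values for stack B (subtraction set {3, 4, 7}):
g(0) = mex{} = 0
g(1) = mex{} = 0
g(2) = mex{} = 0
g(3) = mex{0} = 1
g(4) = mex{0} = 1
g(5) = mex{0} = 1
g(6) = mex{0,1} = 2
g(7) = mex{0,1} = 2
g(8) = mex{0,1} = 2
So g(8) = 2.
Build the Grundy sequence for stack C with g(k) = mex{g(k−s) : s ∈ {3, 6}, s ≤ k}:
g(0) = mex{} = 0
g(1) = mex{} = 0
g(2) = mex{} = 0
g(3) = mex{0} = 1
g(4) = mex{0} = 1
g(5) = mex{0} = 1
g(6) = mex{0,1} = 2
g(7) = mex{0,1} = 2
g(8) = mex{0,1} = 2
So g(8) = 2.
By the Sprague-Grundy theorem, the Grundy value of a sum of independent games is the XOR of the component values.
Combined value = 2 XOR 2 XOR 2 = 2.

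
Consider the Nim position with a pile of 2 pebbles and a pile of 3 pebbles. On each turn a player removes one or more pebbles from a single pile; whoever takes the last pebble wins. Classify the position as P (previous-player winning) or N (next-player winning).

In binary:
  10  (2)
  11  (3)
  --
  01  (1)
The nim-sum is 1 ≠ 0, so this is an N-position: the player to move can win.

N-position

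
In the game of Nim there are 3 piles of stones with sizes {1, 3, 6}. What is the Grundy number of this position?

Compute the nim-sum pairwise:
1 ⊕ 3 = 2
2 ⊕ 6 = 4

4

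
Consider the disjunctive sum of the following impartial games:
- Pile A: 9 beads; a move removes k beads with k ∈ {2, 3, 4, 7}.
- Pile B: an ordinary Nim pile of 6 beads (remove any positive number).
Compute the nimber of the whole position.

2

Grundy values for pile A (subtraction set {2, 3, 4, 7}):
g(0) = mex{} = 0
g(1) = mex{} = 0
g(2) = mex{0} = 1
g(3) = mex{0} = 1
g(4) = mex{0,1} = 2
g(5) = mex{0,1} = 2
g(6) = mex{1,2} = 0
g(7) = mex{0,1,2} = 3
g(8) = mex{0,2} = 1
g(9) = mex{0,1,2,3} = 4
So g(9) = 4.
Pile B is a plain Nim pile of size 6, so its Grundy value is 6.
The value of a disjunctive sum is the nim-sum of the parts.
Combined value = 4 XOR 6 = 2.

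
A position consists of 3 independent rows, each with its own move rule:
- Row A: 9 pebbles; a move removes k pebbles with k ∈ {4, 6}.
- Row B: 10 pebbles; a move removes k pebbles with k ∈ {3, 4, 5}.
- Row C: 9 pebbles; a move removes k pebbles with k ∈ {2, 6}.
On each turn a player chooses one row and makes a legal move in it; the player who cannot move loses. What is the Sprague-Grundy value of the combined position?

2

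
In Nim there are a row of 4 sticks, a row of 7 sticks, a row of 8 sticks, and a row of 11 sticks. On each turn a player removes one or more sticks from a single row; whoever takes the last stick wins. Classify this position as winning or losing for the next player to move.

Losing position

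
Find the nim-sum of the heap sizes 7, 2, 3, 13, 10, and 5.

Bitwise XOR of the heap sizes:
  0111  (7)
  0010  (2)
  0011  (3)
  1101  (13)
  1010  (10)
  0101  (5)
  ----
  0100  (4)

4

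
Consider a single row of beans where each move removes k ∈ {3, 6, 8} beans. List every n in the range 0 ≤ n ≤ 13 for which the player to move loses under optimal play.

0, 1, 2, 11, 12, 13

Compute g(0), g(1), … for moves {3, 6, 8}:
k:     0  1  2  3  4  5  6  7  8  9 10 11 12 13
g(k):  0  0  0  1  1  1  2  2  2  3  3  0  0  0
The P-positions (g = 0) in 0..13 are 0, 1, 2, 11, 12, 13.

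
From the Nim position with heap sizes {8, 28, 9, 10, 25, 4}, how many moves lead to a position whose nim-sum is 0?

5

Nim-sum: 8 ^ 28 ^ 9 ^ 10 ^ 25 ^ 4 = 10.
The overall nim-sum is X = 10. A heap of size p has a winning move iff p XOR X < p (reduce it to p XOR X).
  8: 8 XOR 10 = 2 < 8 — winning move (to 2).
  28: 28 XOR 10 = 22 < 28 — winning move (to 22).
  9: 9 XOR 10 = 3 < 9 — winning move (to 3).
  10: 10 XOR 10 = 0 < 10 — winning move (to 0).
  25: 25 XOR 10 = 19 < 25 — winning move (to 19).
  4: 4 XOR 10 = 14 ≥ 4 — no move.
That gives 5 winning moves.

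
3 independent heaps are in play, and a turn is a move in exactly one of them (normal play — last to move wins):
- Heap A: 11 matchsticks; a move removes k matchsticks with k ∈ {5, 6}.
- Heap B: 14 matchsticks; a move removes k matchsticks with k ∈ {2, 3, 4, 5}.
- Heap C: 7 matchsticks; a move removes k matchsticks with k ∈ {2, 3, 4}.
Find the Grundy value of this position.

0

Build the Grundy sequence for heap A with g(k) = mex{g(k−s) : s ∈ {5, 6}, s ≤ k}:
k:     0  1  2  3  4  5  6  7  8  9 10 11
g(k):  0  0  0  0  0  1  1  1  1  1  2  0
So g(11) = 0.
Grundy values for heap B (subtraction set {2, 3, 4, 5}):
k:     0  1  2  3  4  5  6  7  8  9 10 11 12 13 14
g(k):  0  0  1  1  2  2  3  0  0  1  1  2  2  3  0
So g(14) = 0.
Grundy values for heap C (subtraction set {2, 3, 4}):
k:     0  1  2  3  4  5  6  7
g(k):  0  0  1  1  2  2  0  0
So g(7) = 0.
The value of a disjunctive sum is the nim-sum of the parts.
Combined value = 0 ⊕ 0 ⊕ 0 = 0.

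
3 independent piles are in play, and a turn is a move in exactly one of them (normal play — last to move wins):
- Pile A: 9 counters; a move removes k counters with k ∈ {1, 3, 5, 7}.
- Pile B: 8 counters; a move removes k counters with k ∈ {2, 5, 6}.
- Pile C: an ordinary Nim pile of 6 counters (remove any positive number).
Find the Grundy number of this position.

7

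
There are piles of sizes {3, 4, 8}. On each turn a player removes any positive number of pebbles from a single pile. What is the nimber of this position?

15

Nim-sum: 3 ⊕ 4 ⊕ 8 = 15.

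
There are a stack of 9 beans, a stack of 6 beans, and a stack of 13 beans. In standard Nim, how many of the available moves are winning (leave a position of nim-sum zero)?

Compute the nim-sum pairwise:
9 ⊕ 6 = 15
15 ⊕ 13 = 2
The overall nim-sum is X = 2. A stack of size p has a winning move iff p XOR X < p (reduce it to p XOR X).
  9: 9 XOR 2 = 11 ≥ 9 — no move.
  6: 6 XOR 2 = 4 < 6 — winning move (to 4).
  13: 13 XOR 2 = 15 ≥ 13 — no move.
That gives 1 winning move.

1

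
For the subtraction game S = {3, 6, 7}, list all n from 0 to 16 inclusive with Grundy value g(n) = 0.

0, 1, 2, 10, 11, 12

Grundy values for subtraction set {3, 6, 7}:
k:     0  1  2  3  4  5  6  7  8  9 10 11 12 13 14 15 16
g(k):  0  0  0  1  1  1  2  2  2  3  0  0  0  1  1  1  2
The P-positions (g = 0) in 0..16 are 0, 1, 2, 10, 11, 12.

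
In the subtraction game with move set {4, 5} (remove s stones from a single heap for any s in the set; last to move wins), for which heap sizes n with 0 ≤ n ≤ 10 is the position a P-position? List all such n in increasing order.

0, 1, 2, 3, 9, 10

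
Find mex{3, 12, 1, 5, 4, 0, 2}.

6

The values 0, 1, 2, 3, 4, 5 are all present; 6 is the first non-negative integer missing from the set.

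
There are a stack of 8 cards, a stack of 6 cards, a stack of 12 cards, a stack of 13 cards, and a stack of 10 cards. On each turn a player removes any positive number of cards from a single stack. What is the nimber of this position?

Compute the nim-sum pairwise:
8 ⊕ 6 = 14
14 ⊕ 12 = 2
2 ⊕ 13 = 15
15 ⊕ 10 = 5

5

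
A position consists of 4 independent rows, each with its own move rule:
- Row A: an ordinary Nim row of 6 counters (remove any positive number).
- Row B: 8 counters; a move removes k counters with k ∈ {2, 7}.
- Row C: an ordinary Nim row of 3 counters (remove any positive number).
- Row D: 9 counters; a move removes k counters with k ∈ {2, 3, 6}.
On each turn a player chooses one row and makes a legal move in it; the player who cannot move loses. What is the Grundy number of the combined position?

Row A is a plain Nim row of size 6, so its Grundy value is 6.
Build the Grundy sequence for row B with g(k) = mex{g(k−s) : s ∈ {2, 7}, s ≤ k}:
g(0) = mex{} = 0
g(1) = mex{} = 0
g(2) = mex{0} = 1
g(3) = mex{0} = 1
g(4) = mex{1} = 0
g(5) = mex{1} = 0
g(6) = mex{0} = 1
g(7) = mex{0} = 1
g(8) = mex{0,1} = 2
So g(8) = 2.
Row C is a plain Nim row of size 3, so its Grundy value is 3.
For row D, compute g(0), g(1), … with moves {2, 3, 6}:
k:     0  1  2  3  4  5  6  7  8  9
g(k):  0  0  1  1  2  0  3  1  2  0
So g(9) = 0.
The value of a disjunctive sum is the nim-sum of the parts.
Combined value = 6 ⊕ 2 ⊕ 3 ⊕ 0 = 7.

7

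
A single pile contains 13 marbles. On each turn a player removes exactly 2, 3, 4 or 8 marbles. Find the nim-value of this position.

0

Build the Grundy sequence with g(k) = mex{g(k−s) : s ∈ {2, 3, 4, 8}, s ≤ k}:
k:     0  1  2  3  4  5  6  7  8  9 10 11 12 13
g(k):  0  0  1  1  2  2  0  0  1  1  2  2  0  0
So g(13) = 0.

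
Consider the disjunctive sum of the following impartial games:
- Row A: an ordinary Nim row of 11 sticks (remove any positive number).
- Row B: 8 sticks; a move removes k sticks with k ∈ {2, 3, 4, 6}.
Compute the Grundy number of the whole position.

11

Row A is a plain Nim row of size 11, so its Grundy value is 11.
For row B, compute g(0), g(1), … with moves {2, 3, 4, 6}:
k:     0  1  2  3  4  5  6  7  8
g(k):  0  0  1  1  2  2  3  3  0
So g(8) = 0.
The value of a disjunctive sum is the nim-sum of the parts.
Combined value = 11 XOR 0 = 11.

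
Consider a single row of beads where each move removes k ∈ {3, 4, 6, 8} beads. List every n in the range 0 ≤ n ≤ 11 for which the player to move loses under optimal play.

0, 1, 2, 11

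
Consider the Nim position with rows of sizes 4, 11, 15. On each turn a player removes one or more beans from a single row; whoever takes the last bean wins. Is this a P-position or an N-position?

P-position

Nim-sum: 4 XOR 11 XOR 15 = 0.
The nim-sum is 0, so this is a P-position: the player to move is in a losing position under optimal play.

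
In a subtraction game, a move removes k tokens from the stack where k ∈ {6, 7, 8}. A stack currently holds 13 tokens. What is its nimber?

2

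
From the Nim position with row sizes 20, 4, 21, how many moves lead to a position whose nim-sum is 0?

3

Bitwise XOR of the heap sizes:
  10100  (20)
  00100  (4)
  10101  (21)
  -----
  00101  (5)
The overall nim-sum is X = 5. A row of size p has a winning move iff p XOR X < p (reduce it to p XOR X).
  20: 20 XOR 5 = 17 < 20 — winning move (to 17).
  4: 4 XOR 5 = 1 < 4 — winning move (to 1).
  21: 21 XOR 5 = 16 < 21 — winning move (to 16).
That gives 3 winning moves.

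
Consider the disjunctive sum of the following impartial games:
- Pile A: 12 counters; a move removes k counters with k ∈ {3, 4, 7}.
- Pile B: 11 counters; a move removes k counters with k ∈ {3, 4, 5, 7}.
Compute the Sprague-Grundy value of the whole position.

For pile A, compute g(0), g(1), … with moves {3, 4, 7}:
g(0) = mex{} = 0
g(1) = mex{} = 0
g(2) = mex{} = 0
g(3) = mex{0} = 1
g(4) = mex{0} = 1
g(5) = mex{0} = 1
g(6) = mex{0,1} = 2
g(7) = mex{0,1} = 2
g(8) = mex{0,1} = 2
g(9) = mex{0,1,2} = 3
g(10) = mex{1,2} = 0
g(11) = mex{1,2} = 0
g(12) = mex{1,2,3} = 0
So g(12) = 0.
Grundy values for pile B (subtraction set {3, 4, 5, 7}):
g(0) = mex{} = 0
g(1) = mex{} = 0
g(2) = mex{} = 0
g(3) = mex{0} = 1
g(4) = mex{0} = 1
g(5) = mex{0} = 1
g(6) = mex{0,1} = 2
g(7) = mex{0,1} = 2
g(8) = mex{0,1} = 2
g(9) = mex{0,1,2} = 3
g(10) = mex{1,2} = 0
g(11) = mex{1,2} = 0
So g(11) = 0.
By the Sprague-Grundy theorem, the Grundy value of a sum of independent games is the XOR of the component values.
Combined value = 0 XOR 0 = 0.

0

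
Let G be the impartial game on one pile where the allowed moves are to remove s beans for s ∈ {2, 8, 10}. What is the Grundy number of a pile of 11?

3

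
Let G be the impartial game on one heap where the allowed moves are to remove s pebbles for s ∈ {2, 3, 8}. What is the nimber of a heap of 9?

Compute g(0), g(1), … for moves {2, 3, 8}:
g(0) = mex{} = 0
g(1) = mex{} = 0
g(2) = mex{0} = 1
g(3) = mex{0} = 1
g(4) = mex{0,1} = 2
g(5) = mex{1} = 0
g(6) = mex{1,2} = 0
g(7) = mex{0,2} = 1
g(8) = mex{0} = 1
g(9) = mex{0,1} = 2
So g(9) = 2.

2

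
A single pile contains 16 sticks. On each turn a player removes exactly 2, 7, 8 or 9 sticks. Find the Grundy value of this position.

0

Compute g(0), g(1), … for moves {2, 7, 8, 9}:
k:     0  1  2  3  4  5  6  7  8  9 10 11 12 13 14 15 16
g(k):  0  0  1  1  0  0  1  1  2  2  3  3  2  2  3  0  0
So g(16) = 0.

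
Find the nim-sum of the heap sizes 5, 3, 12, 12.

6

Nim-sum: 5 ⊕ 3 ⊕ 12 ⊕ 12 = 6.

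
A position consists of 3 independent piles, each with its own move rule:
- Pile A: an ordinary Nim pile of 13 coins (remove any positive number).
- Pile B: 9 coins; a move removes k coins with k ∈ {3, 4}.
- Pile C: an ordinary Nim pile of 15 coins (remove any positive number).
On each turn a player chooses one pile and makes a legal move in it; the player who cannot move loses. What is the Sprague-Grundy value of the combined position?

2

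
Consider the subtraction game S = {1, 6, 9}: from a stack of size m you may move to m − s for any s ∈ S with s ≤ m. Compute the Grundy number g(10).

3

Build the Grundy sequence with g(k) = mex{g(k−s) : s ∈ {1, 6, 9}, s ≤ k}:
k:     0  1  2  3  4  5  6  7  8  9 10
g(k):  0  1  0  1  0  1  2  0  1  2  3
So g(10) = 3.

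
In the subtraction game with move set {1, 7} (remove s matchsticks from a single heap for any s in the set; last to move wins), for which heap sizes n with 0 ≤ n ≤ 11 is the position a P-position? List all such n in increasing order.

0, 2, 4, 6, 8, 10

Build the Grundy sequence with g(k) = mex{g(k−s) : s ∈ {1, 7}, s ≤ k}:
k:     0  1  2  3  4  5  6  7  8  9 10 11
g(k):  0  1  0  1  0  1  0  1  0  1  0  1
The P-positions (g = 0) in 0..11 are 0, 2, 4, 6, 8, 10.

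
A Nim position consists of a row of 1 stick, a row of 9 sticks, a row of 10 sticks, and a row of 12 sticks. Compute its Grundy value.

Compute the nim-sum pairwise:
1 ^ 9 = 8
8 ^ 10 = 2
2 ^ 12 = 14

14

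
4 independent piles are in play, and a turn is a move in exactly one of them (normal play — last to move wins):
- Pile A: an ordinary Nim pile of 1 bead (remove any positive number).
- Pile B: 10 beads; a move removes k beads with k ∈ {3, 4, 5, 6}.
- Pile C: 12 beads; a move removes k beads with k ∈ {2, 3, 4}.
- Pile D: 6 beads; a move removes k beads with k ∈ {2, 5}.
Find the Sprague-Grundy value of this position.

0

Pile A is a plain Nim pile of size 1, so its Grundy value is 1.
For pile B, compute g(0), g(1), … with moves {3, 4, 5, 6}:
g(0) = mex{} = 0
g(1) = mex{} = 0
g(2) = mex{} = 0
g(3) = mex{0} = 1
g(4) = mex{0} = 1
g(5) = mex{0} = 1
g(6) = mex{0,1} = 2
g(7) = mex{0,1} = 2
g(8) = mex{0,1} = 2
g(9) = mex{1,2} = 0
g(10) = mex{1,2} = 0
So g(10) = 0.
Grundy values for pile C (subtraction set {2, 3, 4}):
k:     0  1  2  3  4  5  6  7  8  9 10 11 12
g(k):  0  0  1  1  2  2  0  0  1  1  2  2  0
So g(12) = 0.
For pile D, compute g(0), g(1), … with moves {2, 5}:
k:     0  1  2  3  4  5  6
g(k):  0  0  1  1  0  2  1
So g(6) = 1.
The value of a disjunctive sum is the nim-sum of the parts.
Combined value = 1 XOR 0 XOR 0 XOR 1 = 0.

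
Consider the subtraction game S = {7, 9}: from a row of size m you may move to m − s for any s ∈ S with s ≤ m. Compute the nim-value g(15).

2

Grundy values for subtraction set {7, 9}:
k:     0  1  2  3  4  5  6  7  8  9 10 11 12 13 14 15
g(k):  0  0  0  0  0  0  0  1  1  1  1  1  1  1  2  2
So g(15) = 2.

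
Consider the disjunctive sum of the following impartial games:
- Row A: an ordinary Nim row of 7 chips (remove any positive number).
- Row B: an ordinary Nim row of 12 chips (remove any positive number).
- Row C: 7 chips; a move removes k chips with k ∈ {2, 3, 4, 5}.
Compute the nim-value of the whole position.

Row A is a plain Nim row of size 7, so its Grundy value is 7.
Row B is a plain Nim row of size 12, so its Grundy value is 12.
Build the Grundy sequence for row C with g(k) = mex{g(k−s) : s ∈ {2, 3, 4, 5}, s ≤ k}:
k:     0  1  2  3  4  5  6  7
g(k):  0  0  1  1  2  2  3  0
So g(7) = 0.
The value of a disjunctive sum is the nim-sum of the parts.
Combined value = 7 XOR 12 XOR 0 = 11.

11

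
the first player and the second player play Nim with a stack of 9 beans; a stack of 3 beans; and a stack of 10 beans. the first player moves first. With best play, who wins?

the second player wins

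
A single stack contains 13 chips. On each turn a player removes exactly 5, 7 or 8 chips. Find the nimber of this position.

0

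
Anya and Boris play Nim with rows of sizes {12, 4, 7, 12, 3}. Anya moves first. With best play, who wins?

In binary:
  1100  (12)
  0100  (4)
  0111  (7)
  1100  (12)
  0011  (3)
  ----
  0000  (0)
The nim-sum is 0, so this is a P-position: the player to move is in a losing position under optimal play; Anya is about to move from it and so loses — Boris wins.

Boris wins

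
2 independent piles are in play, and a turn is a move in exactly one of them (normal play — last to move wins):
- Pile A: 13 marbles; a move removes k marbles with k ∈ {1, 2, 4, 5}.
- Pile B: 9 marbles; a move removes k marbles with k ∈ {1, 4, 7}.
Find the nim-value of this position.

Grundy values for pile A (subtraction set {1, 2, 4, 5}):
g(0) = mex{} = 0
g(1) = mex{0} = 1
g(2) = mex{0,1} = 2
g(3) = mex{1,2} = 0
g(4) = mex{0,2} = 1
g(5) = mex{0,1} = 2
g(6) = mex{1,2} = 0
g(7) = mex{0,2} = 1
g(8) = mex{0,1} = 2
g(9) = mex{1,2} = 0
g(10) = mex{0,2} = 1
g(11) = mex{0,1} = 2
g(12) = mex{1,2} = 0
g(13) = mex{0,2} = 1
So g(13) = 1.
Grundy values for pile B (subtraction set {1, 4, 7}):
k:     0  1  2  3  4  5  6  7  8  9
g(k):  0  1  0  1  2  0  1  2  0  1
So g(9) = 1.
The value of a disjunctive sum is the nim-sum of the parts.
Combined value = 1 XOR 1 = 0.

0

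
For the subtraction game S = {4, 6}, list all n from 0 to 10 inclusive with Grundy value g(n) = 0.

0, 1, 2, 3, 10

Grundy values for subtraction set {4, 6}:
k:     0  1  2  3  4  5  6  7  8  9 10
g(k):  0  0  0  0  1  1  1  1  2  2  0
The P-positions (g = 0) in 0..10 are 0, 1, 2, 3, 10.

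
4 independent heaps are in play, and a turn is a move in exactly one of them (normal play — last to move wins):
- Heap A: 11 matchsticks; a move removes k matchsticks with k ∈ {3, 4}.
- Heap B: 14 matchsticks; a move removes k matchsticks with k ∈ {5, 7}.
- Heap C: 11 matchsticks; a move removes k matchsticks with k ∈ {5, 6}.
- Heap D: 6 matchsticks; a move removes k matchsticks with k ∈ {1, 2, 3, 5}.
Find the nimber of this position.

3

Grundy values for heap A (subtraction set {3, 4}):
k:     0  1  2  3  4  5  6  7  8  9 10 11
g(k):  0  0  0  1  1  1  2  0  0  0  1  1
So g(11) = 1.
Build the Grundy sequence for heap B with g(k) = mex{g(k−s) : s ∈ {5, 7}, s ≤ k}:
k:     0  1  2  3  4  5  6  7  8  9 10 11 12 13 14
g(k):  0  0  0  0  0  1  1  1  1  1  2  2  0  0  0
So g(14) = 0.
Build the Grundy sequence for heap C with g(k) = mex{g(k−s) : s ∈ {5, 6}, s ≤ k}:
k:     0  1  2  3  4  5  6  7  8  9 10 11
g(k):  0  0  0  0  0  1  1  1  1  1  2  0
So g(11) = 0.
Grundy values for heap D (subtraction set {1, 2, 3, 5}):
g(0) = mex{} = 0
g(1) = mex{0} = 1
g(2) = mex{0,1} = 2
g(3) = mex{0,1,2} = 3
g(4) = mex{1,2,3} = 0
g(5) = mex{0,2,3} = 1
g(6) = mex{0,1,3} = 2
So g(6) = 2.
By the Sprague-Grundy theorem, the Grundy value of a sum of independent games is the XOR of the component values.
Combined value = 1 XOR 0 XOR 0 XOR 2 = 3.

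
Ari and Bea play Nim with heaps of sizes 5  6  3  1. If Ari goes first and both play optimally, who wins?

Ari wins

Bitwise XOR of the heap sizes:
  101  (5)
  110  (6)
  011  (3)
  001  (1)
  ---
  001  (1)
The nim-sum is 1 ≠ 0, so this is an N-position: the player to move can win; Ari has a winning move.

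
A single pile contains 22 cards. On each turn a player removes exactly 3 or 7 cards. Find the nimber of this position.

0

Build the Grundy sequence with g(k) = mex{g(k−s) : s ∈ {3, 7}, s ≤ k}:
k:     0  1  2  3  4  5  6  7  8  9 10 11 12 13 14 15 16 17 18 19 20 21 22
g(k):  0  0  0  1  1  1  0  2  2  1  0  0  0  1  1  1  0  2  2  1  0  0  0
So g(22) = 0.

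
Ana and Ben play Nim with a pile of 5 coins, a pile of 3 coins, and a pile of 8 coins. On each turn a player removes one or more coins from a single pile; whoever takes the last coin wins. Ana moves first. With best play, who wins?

Ana wins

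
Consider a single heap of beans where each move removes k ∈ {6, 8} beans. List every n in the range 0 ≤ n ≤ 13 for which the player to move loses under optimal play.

0, 1, 2, 3, 4, 5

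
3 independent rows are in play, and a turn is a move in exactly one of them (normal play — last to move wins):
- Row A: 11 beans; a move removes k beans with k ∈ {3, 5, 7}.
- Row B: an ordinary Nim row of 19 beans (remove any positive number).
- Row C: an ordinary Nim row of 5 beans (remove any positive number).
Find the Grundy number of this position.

22

Build the Grundy sequence for row A with g(k) = mex{g(k−s) : s ∈ {3, 5, 7}, s ≤ k}:
g(0) = mex{} = 0
g(1) = mex{} = 0
g(2) = mex{} = 0
g(3) = mex{0} = 1
g(4) = mex{0} = 1
g(5) = mex{0} = 1
g(6) = mex{0,1} = 2
g(7) = mex{0,1} = 2
g(8) = mex{0,1} = 2
g(9) = mex{0,1,2} = 3
g(10) = mex{1,2} = 0
g(11) = mex{1,2} = 0
So g(11) = 0.
Row B is a plain Nim row of size 19, so its Grundy value is 19.
Row C is a plain Nim row of size 5, so its Grundy value is 5.
By the Sprague-Grundy theorem, the Grundy value of a sum of independent games is the XOR of the component values.
Combined value = 0 XOR 19 XOR 5 = 22.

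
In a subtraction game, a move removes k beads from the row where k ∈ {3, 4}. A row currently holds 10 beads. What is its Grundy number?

1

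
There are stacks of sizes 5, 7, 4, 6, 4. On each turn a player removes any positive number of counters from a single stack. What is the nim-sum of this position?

4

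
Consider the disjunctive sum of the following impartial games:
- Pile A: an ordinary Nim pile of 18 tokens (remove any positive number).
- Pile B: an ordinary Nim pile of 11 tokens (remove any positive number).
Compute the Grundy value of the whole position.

25

Pile A is a plain Nim pile of size 18, so its Grundy value is 18.
Pile B is a plain Nim pile of size 11, so its Grundy value is 11.
By the Sprague-Grundy theorem, the Grundy value of a sum of independent games is the XOR of the component values.
Combined value = 18 XOR 11 = 25.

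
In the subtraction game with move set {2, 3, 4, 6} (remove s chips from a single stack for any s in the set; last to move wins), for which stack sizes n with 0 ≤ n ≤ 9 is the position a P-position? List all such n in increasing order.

0, 1, 8, 9

Grundy values for subtraction set {2, 3, 4, 6}:
g(0) = mex{} = 0
g(1) = mex{} = 0
g(2) = mex{0} = 1
g(3) = mex{0} = 1
g(4) = mex{0,1} = 2
g(5) = mex{0,1} = 2
g(6) = mex{0,1,2} = 3
g(7) = mex{0,1,2} = 3
g(8) = mex{1,2,3} = 0
g(9) = mex{1,2,3} = 0
The P-positions (g = 0) in 0..9 are 0, 1, 8, 9.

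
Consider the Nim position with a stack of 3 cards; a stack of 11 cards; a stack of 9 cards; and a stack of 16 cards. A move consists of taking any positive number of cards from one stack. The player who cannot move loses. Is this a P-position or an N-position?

Nim-sum: 3 ^ 11 ^ 9 ^ 16 = 17.
The nim-sum is 17 ≠ 0, so this is an N-position: the player to move can win.

N-position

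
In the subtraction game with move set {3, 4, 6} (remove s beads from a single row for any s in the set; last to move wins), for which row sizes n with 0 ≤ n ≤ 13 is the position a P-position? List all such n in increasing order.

0, 1, 2, 9, 10, 11

Build the Grundy sequence with g(k) = mex{g(k−s) : s ∈ {3, 4, 6}, s ≤ k}:
k:     0  1  2  3  4  5  6  7  8  9 10 11 12 13
g(k):  0  0  0  1  1  1  2  2  2  0  0  0  1  1
The P-positions (g = 0) in 0..13 are 0, 1, 2, 9, 10, 11.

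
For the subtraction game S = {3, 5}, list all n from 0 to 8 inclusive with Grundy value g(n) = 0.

0, 1, 2, 8

Compute g(0), g(1), … for moves {3, 5}:
g(0) = mex{} = 0
g(1) = mex{} = 0
g(2) = mex{} = 0
g(3) = mex{0} = 1
g(4) = mex{0} = 1
g(5) = mex{0} = 1
g(6) = mex{0,1} = 2
g(7) = mex{0,1} = 2
g(8) = mex{1} = 0
The P-positions (g = 0) in 0..8 are 0, 1, 2, 8.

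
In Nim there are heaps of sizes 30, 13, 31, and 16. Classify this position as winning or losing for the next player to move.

Winning position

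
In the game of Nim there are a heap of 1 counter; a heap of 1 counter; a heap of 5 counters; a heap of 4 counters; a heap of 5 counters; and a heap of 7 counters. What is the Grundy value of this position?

3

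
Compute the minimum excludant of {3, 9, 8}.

0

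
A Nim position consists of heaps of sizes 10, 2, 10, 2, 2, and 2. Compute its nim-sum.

0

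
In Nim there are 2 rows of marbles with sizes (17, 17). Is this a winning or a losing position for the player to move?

Bitwise XOR of the heap sizes:
  10001  (17)
  10001  (17)
  -----
  00000  (0)
The nim-sum is 0, so this is a P-position: the player to move is in a losing position under optimal play.

Losing position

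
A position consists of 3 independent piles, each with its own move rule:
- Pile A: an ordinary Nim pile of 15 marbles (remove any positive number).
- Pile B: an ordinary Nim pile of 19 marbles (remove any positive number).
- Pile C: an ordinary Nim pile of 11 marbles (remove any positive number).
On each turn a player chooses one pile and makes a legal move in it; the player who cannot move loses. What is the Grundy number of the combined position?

23

Pile A is a plain Nim pile of size 15, so its Grundy value is 15.
Pile B is a plain Nim pile of size 19, so its Grundy value is 19.
Pile C is a plain Nim pile of size 11, so its Grundy value is 11.
The value of a disjunctive sum is the nim-sum of the parts.
Combined value = 15 ⊕ 19 ⊕ 11 = 23.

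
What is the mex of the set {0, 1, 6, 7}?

2

The values 0, 1 are all present; 2 is the first non-negative integer missing from the set.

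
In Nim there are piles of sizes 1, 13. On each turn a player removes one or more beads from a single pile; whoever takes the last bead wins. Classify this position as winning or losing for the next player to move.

Bitwise XOR of the heap sizes:
  0001  (1)
  1101  (13)
  ----
  1100  (12)
The nim-sum is 12 ≠ 0, so this is an N-position: the player to move can win.

Winning position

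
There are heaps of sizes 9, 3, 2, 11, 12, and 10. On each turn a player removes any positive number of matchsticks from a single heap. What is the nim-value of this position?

Compute the nim-sum pairwise:
9 ⊕ 3 = 10
10 ⊕ 2 = 8
8 ⊕ 11 = 3
3 ⊕ 12 = 15
15 ⊕ 10 = 5

5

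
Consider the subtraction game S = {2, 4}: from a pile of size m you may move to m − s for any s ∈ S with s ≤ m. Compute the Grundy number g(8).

Build the Grundy sequence with g(k) = mex{g(k−s) : s ∈ {2, 4}, s ≤ k}:
g(0) = mex{} = 0
g(1) = mex{} = 0
g(2) = mex{0} = 1
g(3) = mex{0} = 1
g(4) = mex{0,1} = 2
g(5) = mex{0,1} = 2
g(6) = mex{1,2} = 0
g(7) = mex{1,2} = 0
g(8) = mex{0,2} = 1
So g(8) = 1.

1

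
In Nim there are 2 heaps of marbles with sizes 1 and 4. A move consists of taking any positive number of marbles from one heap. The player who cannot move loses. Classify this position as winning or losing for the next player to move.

Nim-sum: 1 ^ 4 = 5.
The nim-sum is 5 ≠ 0, so this is an N-position: the player to move can win.

Winning position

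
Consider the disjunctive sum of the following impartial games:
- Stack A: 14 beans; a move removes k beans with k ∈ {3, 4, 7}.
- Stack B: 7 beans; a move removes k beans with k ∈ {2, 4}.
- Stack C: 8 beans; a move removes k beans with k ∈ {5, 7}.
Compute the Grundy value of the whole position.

Grundy values for stack A (subtraction set {3, 4, 7}):
g(0) = mex{} = 0
g(1) = mex{} = 0
g(2) = mex{} = 0
g(3) = mex{0} = 1
g(4) = mex{0} = 1
g(5) = mex{0} = 1
g(6) = mex{0,1} = 2
g(7) = mex{0,1} = 2
g(8) = mex{0,1} = 2
g(9) = mex{0,1,2} = 3
g(10) = mex{1,2} = 0
g(11) = mex{1,2} = 0
g(12) = mex{1,2,3} = 0
g(13) = mex{0,2,3} = 1
g(14) = mex{0,2} = 1
So g(14) = 1.
For stack B, compute g(0), g(1), … with moves {2, 4}:
k:     0  1  2  3  4  5  6  7
g(k):  0  0  1  1  2  2  0  0
So g(7) = 0.
For stack C, compute g(0), g(1), … with moves {5, 7}:
k:     0  1  2  3  4  5  6  7  8
g(k):  0  0  0  0  0  1  1  1  1
So g(8) = 1.
The value of a disjunctive sum is the nim-sum of the parts.
Combined value = 1 XOR 0 XOR 1 = 0.

0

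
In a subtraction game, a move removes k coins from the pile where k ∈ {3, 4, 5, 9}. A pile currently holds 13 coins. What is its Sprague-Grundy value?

2

Grundy values for subtraction set {3, 4, 5, 9}:
k:     0  1  2  3  4  5  6  7  8  9 10 11 12 13
g(k):  0  0  0  1  1  1  2  2  0  3  3  1  4  2
So g(13) = 2.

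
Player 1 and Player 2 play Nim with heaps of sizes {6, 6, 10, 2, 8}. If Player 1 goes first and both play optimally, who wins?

Write each in binary and XOR column by column:
  0110  (6)
  0110  (6)
  1010  (10)
  0010  (2)
  1000  (8)
  ----
  0000  (0)
The nim-sum is 0, so this is a P-position: the player to move is in a losing position under optimal play; Player 1 is about to move from it and so loses — Player 2 wins.

Player 2 wins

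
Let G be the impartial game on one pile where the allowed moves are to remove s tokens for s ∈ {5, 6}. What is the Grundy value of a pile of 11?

0

Build the Grundy sequence with g(k) = mex{g(k−s) : s ∈ {5, 6}, s ≤ k}:
k:     0  1  2  3  4  5  6  7  8  9 10 11
g(k):  0  0  0  0  0  1  1  1  1  1  2  0
So g(11) = 0.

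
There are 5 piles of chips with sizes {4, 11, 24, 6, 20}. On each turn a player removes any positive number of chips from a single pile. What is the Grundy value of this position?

5

Compute the nim-sum pairwise:
4 ^ 11 = 15
15 ^ 24 = 23
23 ^ 6 = 17
17 ^ 20 = 5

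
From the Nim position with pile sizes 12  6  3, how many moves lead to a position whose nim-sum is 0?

1

In binary:
  1100  (12)
  0110  (6)
  0011  (3)
  ----
  1001  (9)
The overall nim-sum is X = 9. A pile of size p has a winning move iff p XOR X < p (reduce it to p XOR X).
  12: 12 XOR 9 = 5 < 12 — winning move (to 5).
  6: 6 XOR 9 = 15 ≥ 6 — no move.
  3: 3 XOR 9 = 10 ≥ 3 — no move.
That gives 1 winning move.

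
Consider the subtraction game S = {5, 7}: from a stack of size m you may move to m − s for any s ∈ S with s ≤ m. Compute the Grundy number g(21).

Compute g(0), g(1), … for moves {5, 7}:
k:     0  1  2  3  4  5  6  7  8  9 10 11 12 13 14 15 16 17 18 19 20 21
g(k):  0  0  0  0  0  1  1  1  1  1  2  2  0  0  0  0  0  1  1  1  1  1
So g(21) = 1.

1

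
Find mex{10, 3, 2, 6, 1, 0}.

4

The values 0, 1, 2, 3 are all present; 4 is the first non-negative integer missing from the set.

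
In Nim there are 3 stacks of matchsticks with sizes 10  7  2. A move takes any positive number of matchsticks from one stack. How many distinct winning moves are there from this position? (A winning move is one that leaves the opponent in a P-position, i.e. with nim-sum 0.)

1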